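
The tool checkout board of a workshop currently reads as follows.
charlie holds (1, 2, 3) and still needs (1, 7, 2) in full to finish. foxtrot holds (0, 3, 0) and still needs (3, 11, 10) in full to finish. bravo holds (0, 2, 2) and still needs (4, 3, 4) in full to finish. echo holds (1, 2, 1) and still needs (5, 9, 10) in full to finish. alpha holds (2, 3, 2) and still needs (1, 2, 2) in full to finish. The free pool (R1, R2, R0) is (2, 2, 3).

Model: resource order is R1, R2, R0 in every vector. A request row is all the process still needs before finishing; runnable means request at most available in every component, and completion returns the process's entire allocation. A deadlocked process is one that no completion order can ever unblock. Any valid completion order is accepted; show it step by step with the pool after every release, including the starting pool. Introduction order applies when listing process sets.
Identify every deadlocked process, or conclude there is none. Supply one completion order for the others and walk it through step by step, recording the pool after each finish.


Nothing here is deadlocked.
Key observation: alpha fits the free pool immediately, and its release cascades until everyone finishes.
One completion order for the rest: alpha, bravo, charlie, echo, foxtrot. Check, step by step:
  pool = (2, 2, 3)
  run alpha (needs (1, 2, 2), free (2, 2, 3)); after release of (2, 3, 2) the pool is (4, 5, 5)
  run bravo (needs (4, 3, 4), free (4, 5, 5)); after release of (0, 2, 2) the pool is (4, 7, 7)
  run charlie (needs (1, 7, 2), free (4, 7, 7)); after release of (1, 2, 3) the pool is (5, 9, 10)
  run echo (needs (5, 9, 10), free (5, 9, 10)); after release of (1, 2, 1) the pool is (6, 11, 11)
  run foxtrot (needs (3, 11, 10), free (6, 11, 11)); after release of (0, 3, 0) the pool is (6, 14, 11)


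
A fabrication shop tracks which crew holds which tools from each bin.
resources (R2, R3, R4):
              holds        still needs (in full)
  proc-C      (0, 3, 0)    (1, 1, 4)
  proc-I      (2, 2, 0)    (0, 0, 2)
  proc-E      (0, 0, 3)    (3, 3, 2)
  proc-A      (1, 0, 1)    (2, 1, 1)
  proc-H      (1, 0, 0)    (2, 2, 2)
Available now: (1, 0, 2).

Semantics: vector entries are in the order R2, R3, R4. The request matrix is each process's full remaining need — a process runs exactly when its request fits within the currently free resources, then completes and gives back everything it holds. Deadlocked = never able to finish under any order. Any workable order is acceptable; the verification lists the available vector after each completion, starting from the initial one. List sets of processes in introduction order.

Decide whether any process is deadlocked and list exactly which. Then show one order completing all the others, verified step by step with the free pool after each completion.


Deadlocked set: proc-C and proc-E.
Key observation: after proc-I, proc-A, proc-H the pool peaks at (5, 2, 3), and each blocked process is short somewhere: proc-C on R4; proc-E on R3.
A valid finishing order for the others: proc-I, proc-A, proc-H. Check, step by step:
  pool = (1, 0, 2)
  proc-I: need (0, 0, 2) fits (1, 0, 2); releases (2, 2, 0), pool now (3, 2, 2)
  proc-A: need (2, 1, 1) fits (3, 2, 2); releases (1, 0, 1), pool now (4, 2, 3)
  proc-H: need (2, 2, 2) fits (4, 2, 3); releases (1, 0, 0), pool now (5, 2, 3)
The blocked processes can never fit:
  proc-C cannot run: need (1, 1, 4) vs free (5, 2, 3) (insufficient R4)
  proc-E cannot run: need (3, 3, 2) vs free (5, 2, 3) (insufficient R3)


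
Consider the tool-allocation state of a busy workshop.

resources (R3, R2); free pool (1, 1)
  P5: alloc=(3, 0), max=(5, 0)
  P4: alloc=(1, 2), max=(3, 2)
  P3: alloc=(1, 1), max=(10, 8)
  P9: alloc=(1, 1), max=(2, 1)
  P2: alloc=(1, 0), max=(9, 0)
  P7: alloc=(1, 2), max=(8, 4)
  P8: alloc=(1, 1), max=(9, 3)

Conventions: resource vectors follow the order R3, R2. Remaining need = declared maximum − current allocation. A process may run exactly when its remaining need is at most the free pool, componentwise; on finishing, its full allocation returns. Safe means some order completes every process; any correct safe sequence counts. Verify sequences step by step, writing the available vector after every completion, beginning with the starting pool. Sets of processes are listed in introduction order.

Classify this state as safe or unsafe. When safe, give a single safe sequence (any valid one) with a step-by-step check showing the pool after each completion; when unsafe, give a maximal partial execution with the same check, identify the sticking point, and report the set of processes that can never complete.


UNSAFE.
Key observation: the pool after P9, P5, P4 is (6, 4); every surviving request exceeds it in R3, so progress ends there.
A maximal execution: P9, P5, P4 — then nothing else fits. Verifying each step:
  pool = (1, 1)
  P9: need (1, 0) fits (1, 1); releases (1, 1), pool now (2, 2)
  P5: need (2, 0) fits (2, 2); releases (3, 0), pool now (5, 2)
  P4: need (2, 0) fits (5, 2); releases (1, 2), pool now (6, 4)
  P3 still needs (9, 7) but only (6, 4) is free — short on R3 and R2
  P2 still needs (8, 0) but only (6, 4) is free — short on R3
  P7 still needs (7, 2) but only (6, 4) is free — short on R3
  P8 still needs (8, 2) but only (6, 4) is free — short on R3
Permanently blocked: P3, P2, P7 and P8.


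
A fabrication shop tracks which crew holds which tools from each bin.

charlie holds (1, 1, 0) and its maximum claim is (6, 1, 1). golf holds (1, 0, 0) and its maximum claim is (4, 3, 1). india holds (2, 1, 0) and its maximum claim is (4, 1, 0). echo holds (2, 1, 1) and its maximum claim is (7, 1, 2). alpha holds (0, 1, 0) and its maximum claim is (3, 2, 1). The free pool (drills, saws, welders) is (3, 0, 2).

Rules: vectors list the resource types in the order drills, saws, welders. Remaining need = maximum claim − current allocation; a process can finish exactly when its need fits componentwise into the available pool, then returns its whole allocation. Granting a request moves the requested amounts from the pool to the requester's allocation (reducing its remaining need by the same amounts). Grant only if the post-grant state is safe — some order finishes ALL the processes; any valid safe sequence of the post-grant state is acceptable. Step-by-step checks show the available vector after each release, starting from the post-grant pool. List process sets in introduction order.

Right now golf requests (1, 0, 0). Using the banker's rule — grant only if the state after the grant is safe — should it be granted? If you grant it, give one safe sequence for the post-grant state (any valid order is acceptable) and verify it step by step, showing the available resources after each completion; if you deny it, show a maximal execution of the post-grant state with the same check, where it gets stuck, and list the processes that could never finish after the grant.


DENY — the pretend-granted state is unsafe.
Key observation: after india, alpha the pool peaks at (4, 2, 2), and each blocked process is short somewhere: charlie on drills; golf on saws; echo on drills.
On the post-grant state, india, alpha is a maximal run — nothing extends it. Walking it through:
  pool = (2, 0, 2)
  india: need (2, 0, 0) fits (2, 0, 2); releases (2, 1, 0), pool now (4, 1, 2)
  alpha: need (3, 1, 1) fits (4, 1, 2); releases (0, 1, 0), pool now (4, 2, 2)
  charlie still needs (5, 0, 1) but only (4, 2, 2) is free — short on drills
  golf still needs (2, 3, 1) but only (4, 2, 2) is free — short on saws
  echo still needs (5, 0, 1) but only (4, 2, 2) is free — short on drills
Post-grant, the permanently blocked set is charlie, golf and echo.


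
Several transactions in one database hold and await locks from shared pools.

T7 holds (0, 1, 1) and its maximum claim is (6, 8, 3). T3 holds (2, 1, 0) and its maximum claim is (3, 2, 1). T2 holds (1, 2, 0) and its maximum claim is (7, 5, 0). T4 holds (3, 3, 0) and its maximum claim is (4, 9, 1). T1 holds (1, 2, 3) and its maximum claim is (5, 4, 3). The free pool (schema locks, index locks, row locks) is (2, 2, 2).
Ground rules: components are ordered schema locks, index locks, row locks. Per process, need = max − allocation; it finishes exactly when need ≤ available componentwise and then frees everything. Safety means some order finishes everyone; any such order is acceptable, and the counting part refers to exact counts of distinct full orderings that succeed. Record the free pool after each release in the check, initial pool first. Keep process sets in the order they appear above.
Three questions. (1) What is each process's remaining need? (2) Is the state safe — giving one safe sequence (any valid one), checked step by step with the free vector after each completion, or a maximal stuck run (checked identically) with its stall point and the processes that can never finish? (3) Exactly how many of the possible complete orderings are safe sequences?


(1) Need matrix, components ordered schema locks, index locks, row locks:
  T7: (6, 7, 2)
  T3: (1, 1, 1)
  T2: (6, 3, 0)
  T4: (1, 6, 1)
  T1: (4, 2, 0)
(2) UNSAFE.
Key observation: after T3, T1 the pool peaks at (5, 5, 5), and each blocked process is short somewhere: T7 on schema locks, index locks; T2 on schema locks; T4 on index locks.
Going as far as possible: T3, T1; after that, nothing fits. Check, step by step:
  pool = (2, 2, 2)
  run T3 (needs (1, 1, 1), free (2, 2, 2)); after release of (2, 1, 0) the pool is (4, 3, 2)
  run T1 (needs (4, 2, 0), free (4, 3, 2)); after release of (1, 2, 3) the pool is (5, 5, 5)
  T7 cannot run: need (6, 7, 2) vs free (5, 5, 5) (insufficient schema locks and index locks)
  T2 cannot run: need (6, 3, 0) vs free (5, 5, 5) (insufficient schema locks)
  T4 cannot run: need (1, 6, 1) vs free (5, 5, 5) (insufficient index locks)
Permanently blocked: T7, T2 and T4.
(3) Precisely 0 of the possible complete orderings are safe sequences.


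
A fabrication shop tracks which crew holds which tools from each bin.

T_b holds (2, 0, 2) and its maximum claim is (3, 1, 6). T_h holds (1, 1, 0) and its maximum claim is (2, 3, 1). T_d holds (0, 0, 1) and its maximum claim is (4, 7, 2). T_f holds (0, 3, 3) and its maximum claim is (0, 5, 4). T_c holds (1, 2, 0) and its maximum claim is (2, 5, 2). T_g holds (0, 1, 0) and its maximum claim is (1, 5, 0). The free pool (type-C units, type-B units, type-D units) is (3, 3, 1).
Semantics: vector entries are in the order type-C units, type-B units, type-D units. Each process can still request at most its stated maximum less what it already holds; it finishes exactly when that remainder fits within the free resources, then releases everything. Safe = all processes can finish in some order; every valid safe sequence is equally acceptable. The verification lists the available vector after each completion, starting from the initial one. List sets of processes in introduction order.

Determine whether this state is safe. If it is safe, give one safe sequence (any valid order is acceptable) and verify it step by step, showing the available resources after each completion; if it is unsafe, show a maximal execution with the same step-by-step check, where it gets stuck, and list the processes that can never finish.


The state is SAFE; one workable sequence: T_f, T_g, T_h, T_c, T_b, T_d.
Key observation: T_f marks the first exact bind of the order: its need (0, 2, 1) fits the free (3, 3, 1) with zero slack on a requested resource.
Verifying each step:
  pool = (3, 3, 1)
  run T_f (needs (0, 2, 1), free (3, 3, 1)); after release of (0, 3, 3) the pool is (3, 6, 4)
  run T_g (needs (1, 4, 0), free (3, 6, 4)); after release of (0, 1, 0) the pool is (3, 7, 4)
  run T_h (needs (1, 2, 1), free (3, 7, 4)); after release of (1, 1, 0) the pool is (4, 8, 4)
  run T_c (needs (1, 3, 2), free (4, 8, 4)); after release of (1, 2, 0) the pool is (5, 10, 4)
  run T_b (needs (1, 1, 4), free (5, 10, 4)); after release of (2, 0, 2) the pool is (7, 10, 6)
  run T_d (needs (4, 7, 1), free (7, 10, 6)); after release of (0, 0, 1) the pool is (7, 10, 7)


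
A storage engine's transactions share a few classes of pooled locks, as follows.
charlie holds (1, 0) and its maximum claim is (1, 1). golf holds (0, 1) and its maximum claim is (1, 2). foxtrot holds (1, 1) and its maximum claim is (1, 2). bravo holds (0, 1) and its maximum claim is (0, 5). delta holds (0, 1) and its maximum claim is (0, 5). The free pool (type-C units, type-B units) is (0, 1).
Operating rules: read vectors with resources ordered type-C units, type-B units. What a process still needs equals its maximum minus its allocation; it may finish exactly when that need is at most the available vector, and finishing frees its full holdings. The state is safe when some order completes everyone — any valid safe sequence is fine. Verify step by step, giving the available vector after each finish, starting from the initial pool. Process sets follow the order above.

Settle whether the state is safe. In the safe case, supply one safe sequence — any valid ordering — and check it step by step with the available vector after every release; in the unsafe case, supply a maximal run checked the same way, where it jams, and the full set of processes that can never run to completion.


UNSAFE — no complete ordering exists.
Key observation: once foxtrot, charlie, golf finish, the pool peaks at (2, 3) — and every remaining process still needs more type-B units than that.
Going as far as possible: foxtrot, charlie, golf; after that, nothing fits. Check, step by step:
  pool = (0, 1)
  foxtrot: need (0, 1) fits (0, 1); releases (1, 1), pool now (1, 2)
  charlie: need (0, 1) fits (1, 2); releases (1, 0), pool now (2, 2)
  golf: need (1, 1) fits (2, 2); releases (0, 1), pool now (2, 3)
  bravo cannot run: need (0, 4) vs free (2, 3) (insufficient type-B units)
  delta cannot run: need (0, 4) vs free (2, 3) (insufficient type-B units)
Never able to finish: bravo and delta.


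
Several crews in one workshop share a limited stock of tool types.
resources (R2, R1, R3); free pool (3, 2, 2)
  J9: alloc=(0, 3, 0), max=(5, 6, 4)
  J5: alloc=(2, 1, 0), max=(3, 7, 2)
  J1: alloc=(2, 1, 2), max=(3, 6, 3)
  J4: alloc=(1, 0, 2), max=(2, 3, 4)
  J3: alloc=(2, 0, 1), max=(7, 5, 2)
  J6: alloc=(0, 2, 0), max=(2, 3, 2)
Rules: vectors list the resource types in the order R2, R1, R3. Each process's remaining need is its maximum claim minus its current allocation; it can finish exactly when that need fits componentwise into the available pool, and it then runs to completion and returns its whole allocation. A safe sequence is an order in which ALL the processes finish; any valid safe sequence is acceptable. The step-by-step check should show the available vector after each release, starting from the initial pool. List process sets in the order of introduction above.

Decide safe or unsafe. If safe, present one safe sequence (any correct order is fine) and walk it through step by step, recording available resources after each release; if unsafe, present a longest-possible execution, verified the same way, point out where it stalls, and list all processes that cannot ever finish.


UNSAFE.
Key observation: after J6, J4 the pool peaks at (4, 4, 4), and each blocked process is short somewhere: J9 on R2; J5 on R1; J1 on R1; J3 on R2, R1.
The run J6, J4 cannot be extended any further. Verifying each step:
  pool = (3, 2, 2)
  J6: need (2, 1, 2) fits (3, 2, 2); releases (0, 2, 0), pool now (3, 4, 2)
  J4: need (1, 3, 2) fits (3, 4, 2); releases (1, 0, 2), pool now (4, 4, 4)
  blocked: J9 wants (5, 3, 4), pool (4, 4, 4) — not enough R2
  blocked: J5 wants (1, 6, 2), pool (4, 4, 4) — not enough R1
  blocked: J1 wants (1, 5, 1), pool (4, 4, 4) — not enough R1
  blocked: J3 wants (5, 5, 1), pool (4, 4, 4) — not enough R2 and R1
Permanently blocked: J9, J5, J1 and J3.


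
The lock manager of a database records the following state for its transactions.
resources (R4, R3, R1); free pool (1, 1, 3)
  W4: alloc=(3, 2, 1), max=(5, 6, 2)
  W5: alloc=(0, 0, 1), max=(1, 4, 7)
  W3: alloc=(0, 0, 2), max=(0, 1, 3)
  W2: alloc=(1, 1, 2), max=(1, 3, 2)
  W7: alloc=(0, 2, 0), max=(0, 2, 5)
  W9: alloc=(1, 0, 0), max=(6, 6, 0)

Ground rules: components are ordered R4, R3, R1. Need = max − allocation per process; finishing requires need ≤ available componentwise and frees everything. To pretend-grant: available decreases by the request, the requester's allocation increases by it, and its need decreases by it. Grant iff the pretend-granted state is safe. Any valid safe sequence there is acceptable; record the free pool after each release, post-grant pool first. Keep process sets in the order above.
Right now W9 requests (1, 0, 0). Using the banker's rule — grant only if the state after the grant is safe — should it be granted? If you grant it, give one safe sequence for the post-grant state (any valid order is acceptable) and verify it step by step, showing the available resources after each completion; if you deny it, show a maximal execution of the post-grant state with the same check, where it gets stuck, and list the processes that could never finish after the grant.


DENY: after the grant no complete ordering would exist.
Key observation: once W3, W7, W2, W5 finish, the pool peaks at (1, 4, 8) — and every remaining process still needs more R4 than that.
On the post-grant state, W3, W7, W2, W5 is a maximal run — nothing extends it. Check, step by step:
  pool = (0, 1, 3)
  W3 needs (0, 1, 1) <= (0, 1, 3) -> finishes; pool += (0, 0, 2) = (0, 1, 5)
  W7 needs (0, 0, 5) <= (0, 1, 5) -> finishes; pool += (0, 2, 0) = (0, 3, 5)
  W2 needs (0, 2, 0) <= (0, 3, 5) -> finishes; pool += (1, 1, 2) = (1, 4, 7)
  W5 needs (1, 4, 6) <= (1, 4, 7) -> finishes; pool += (0, 0, 1) = (1, 4, 8)
  blocked: W4 wants (2, 4, 1), pool (1, 4, 8) — not enough R4
  blocked: W9 wants (4, 6, 0), pool (1, 4, 8) — not enough R4 and R3
Post-grant, the permanently blocked set is W4 and W9.


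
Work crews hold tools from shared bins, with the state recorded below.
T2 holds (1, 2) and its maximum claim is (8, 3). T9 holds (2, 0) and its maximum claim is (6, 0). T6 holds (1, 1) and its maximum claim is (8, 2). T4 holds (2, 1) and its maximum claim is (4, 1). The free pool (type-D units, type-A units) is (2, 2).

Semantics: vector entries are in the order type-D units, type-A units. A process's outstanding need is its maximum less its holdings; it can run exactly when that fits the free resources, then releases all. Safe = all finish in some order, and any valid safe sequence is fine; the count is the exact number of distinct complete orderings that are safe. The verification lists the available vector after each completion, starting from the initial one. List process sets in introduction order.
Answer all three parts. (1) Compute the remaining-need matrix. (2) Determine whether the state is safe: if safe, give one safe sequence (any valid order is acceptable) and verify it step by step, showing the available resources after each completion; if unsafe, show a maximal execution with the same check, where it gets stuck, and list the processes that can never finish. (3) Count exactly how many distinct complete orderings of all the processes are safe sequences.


(1) Remaining need (order type-D units, type-A units):
  T2: (7, 1)
  T9: (4, 0)
  T6: (7, 1)
  T4: (2, 0)
(2) The state is UNSAFE.
Key observation: the wall is type-D units: completing T4, T9 brings the pool only to (6, 3), and all the rest need more.
Going as far as possible: T4, T9; after that, nothing fits. Step-by-step check:
  pool = (2, 2)
  T4 needs (2, 0) <= (2, 2) -> finishes; pool += (2, 1) = (4, 3)
  T9 needs (4, 0) <= (4, 3) -> finishes; pool += (2, 0) = (6, 3)
  T2 still needs (7, 1) but only (6, 3) is free — short on type-D units
  T6 still needs (7, 1) but only (6, 3) is free — short on type-D units
Permanently blocked: T2 and T6.
(3) The exact count: 0 of the possible complete orderings are safe sequences.


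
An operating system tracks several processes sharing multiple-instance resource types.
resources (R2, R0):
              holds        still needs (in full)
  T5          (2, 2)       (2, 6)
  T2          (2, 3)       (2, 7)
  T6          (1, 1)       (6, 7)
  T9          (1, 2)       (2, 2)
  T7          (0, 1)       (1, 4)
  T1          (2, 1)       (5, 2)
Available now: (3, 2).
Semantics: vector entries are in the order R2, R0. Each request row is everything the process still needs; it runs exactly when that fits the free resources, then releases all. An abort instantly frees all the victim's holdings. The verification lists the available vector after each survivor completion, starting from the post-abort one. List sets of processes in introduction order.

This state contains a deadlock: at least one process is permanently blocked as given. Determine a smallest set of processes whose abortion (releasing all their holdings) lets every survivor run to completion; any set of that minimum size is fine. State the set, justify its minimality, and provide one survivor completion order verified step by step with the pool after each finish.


Abort T5.
Key observation: no ordering could ever have run T1 before the abort of T5; with (2, 2) back in the pool it fits at step 1.
Minimality: the empty abort set fails — the state is deadlocked as it stands.
One survivor order: T1, T9, T6, T7, T2. Walking it through (post-abort pool first):
  pool = (5, 4)
  run T1 (needs (5, 2), free (5, 4)); after release of (2, 1) the pool is (7, 5)
  run T9 (needs (2, 2), free (7, 5)); after release of (1, 2) the pool is (8, 7)
  run T6 (needs (6, 7), free (8, 7)); after release of (1, 1) the pool is (9, 8)
  run T7 (needs (1, 4), free (9, 8)); after release of (0, 1) the pool is (9, 9)
  run T2 (needs (2, 7), free (9, 9)); after release of (2, 3) the pool is (11, 12)


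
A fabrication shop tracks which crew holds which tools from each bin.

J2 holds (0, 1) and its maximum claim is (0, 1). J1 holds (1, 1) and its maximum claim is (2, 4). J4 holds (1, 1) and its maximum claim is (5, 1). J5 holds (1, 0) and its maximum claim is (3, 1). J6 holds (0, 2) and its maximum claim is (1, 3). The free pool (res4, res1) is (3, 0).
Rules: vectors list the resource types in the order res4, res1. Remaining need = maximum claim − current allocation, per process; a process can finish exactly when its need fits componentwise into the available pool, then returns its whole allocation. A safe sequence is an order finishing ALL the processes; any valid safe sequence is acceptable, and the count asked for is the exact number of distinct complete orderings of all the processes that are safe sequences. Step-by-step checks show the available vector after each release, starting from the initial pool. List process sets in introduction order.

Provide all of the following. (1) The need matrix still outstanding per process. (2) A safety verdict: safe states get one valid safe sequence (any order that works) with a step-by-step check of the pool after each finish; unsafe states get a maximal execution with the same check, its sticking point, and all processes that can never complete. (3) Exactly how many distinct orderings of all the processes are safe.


(1) Need matrix, components ordered res4, res1:
  J2: (0, 0)
  J1: (1, 3)
  J4: (4, 0)
  J5: (2, 1)
  J6: (1, 1)
(2) The state is SAFE; one workable sequence: J2, J6, J5, J4, J1.
Key observation: the order's first zero-slack moment is J6 ((1, 1) needed, (3, 1) free — a requested resource with nothing to spare).
Verifying each step:
  pool = (3, 0)
  J2: need (0, 0) fits (3, 0); releases (0, 1), pool now (3, 1)
  J6: need (1, 1) fits (3, 1); releases (0, 2), pool now (3, 3)
  J5: need (2, 1) fits (3, 3); releases (1, 0), pool now (4, 3)
  J4: need (4, 0) fits (4, 3); releases (1, 1), pool now (5, 4)
  J1: need (1, 3) fits (5, 4); releases (1, 1), pool now (6, 5)
(3) Precisely 7 of the possible complete orderings are safe sequences.


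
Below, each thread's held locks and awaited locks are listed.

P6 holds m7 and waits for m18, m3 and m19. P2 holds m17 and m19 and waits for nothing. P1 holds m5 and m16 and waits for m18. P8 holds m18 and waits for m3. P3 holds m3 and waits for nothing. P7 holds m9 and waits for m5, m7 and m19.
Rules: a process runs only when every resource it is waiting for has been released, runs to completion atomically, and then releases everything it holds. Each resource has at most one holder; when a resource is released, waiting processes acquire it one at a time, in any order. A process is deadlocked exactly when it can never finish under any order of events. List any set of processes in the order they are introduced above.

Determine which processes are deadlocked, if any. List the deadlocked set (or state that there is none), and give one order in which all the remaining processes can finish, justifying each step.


No process is deadlocked.
Key observation: the waits form no ring: some process can always run, and its releases unblock the others one by one.
One completion order for the rest: P3, P2, P8, P1, P6, P7.
Verifying each step:
  P3 waits on nothing -> runs at once and releases m3
  P2 waits on nothing -> runs at once and releases m17 and m19
  P8 waits on m3 — all released -> runs and releases m18
  P1 waits on m18 — all released -> runs and releases m5 and m16
  P6 waits on m18, m3 and m19 — all released -> runs and releases m7
  P7 waits on m5, m7 and m19 — all released -> runs and releases m9


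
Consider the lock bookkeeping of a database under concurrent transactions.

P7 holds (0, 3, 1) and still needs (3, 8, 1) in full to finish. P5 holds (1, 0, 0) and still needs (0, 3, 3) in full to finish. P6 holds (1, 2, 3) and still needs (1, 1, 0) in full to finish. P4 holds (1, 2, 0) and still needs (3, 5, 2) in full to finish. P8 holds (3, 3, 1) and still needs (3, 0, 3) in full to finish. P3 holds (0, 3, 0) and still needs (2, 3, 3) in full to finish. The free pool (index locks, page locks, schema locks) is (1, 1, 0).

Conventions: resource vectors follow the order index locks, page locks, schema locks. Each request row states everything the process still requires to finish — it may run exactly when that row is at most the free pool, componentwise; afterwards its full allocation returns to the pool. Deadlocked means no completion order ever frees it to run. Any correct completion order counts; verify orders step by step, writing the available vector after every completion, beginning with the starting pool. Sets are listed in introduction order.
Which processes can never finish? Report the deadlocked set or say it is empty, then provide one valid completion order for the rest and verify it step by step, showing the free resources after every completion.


Nothing here is deadlocked.
Key observation: beginning at P6, releases accumulate fast enough that every process eventually fits.
One completion order for the rest: P6, P5, P8, P3, P7, P4. Check, step by step:
  pool = (1, 1, 0)
  P6: need (1, 1, 0) fits (1, 1, 0); releases (1, 2, 3), pool now (2, 3, 3)
  P5: need (0, 3, 3) fits (2, 3, 3); releases (1, 0, 0), pool now (3, 3, 3)
  P8: need (3, 0, 3) fits (3, 3, 3); releases (3, 3, 1), pool now (6, 6, 4)
  P3: need (2, 3, 3) fits (6, 6, 4); releases (0, 3, 0), pool now (6, 9, 4)
  P7: need (3, 8, 1) fits (6, 9, 4); releases (0, 3, 1), pool now (6, 12, 5)
  P4: need (3, 5, 2) fits (6, 12, 5); releases (1, 2, 0), pool now (7, 14, 5)


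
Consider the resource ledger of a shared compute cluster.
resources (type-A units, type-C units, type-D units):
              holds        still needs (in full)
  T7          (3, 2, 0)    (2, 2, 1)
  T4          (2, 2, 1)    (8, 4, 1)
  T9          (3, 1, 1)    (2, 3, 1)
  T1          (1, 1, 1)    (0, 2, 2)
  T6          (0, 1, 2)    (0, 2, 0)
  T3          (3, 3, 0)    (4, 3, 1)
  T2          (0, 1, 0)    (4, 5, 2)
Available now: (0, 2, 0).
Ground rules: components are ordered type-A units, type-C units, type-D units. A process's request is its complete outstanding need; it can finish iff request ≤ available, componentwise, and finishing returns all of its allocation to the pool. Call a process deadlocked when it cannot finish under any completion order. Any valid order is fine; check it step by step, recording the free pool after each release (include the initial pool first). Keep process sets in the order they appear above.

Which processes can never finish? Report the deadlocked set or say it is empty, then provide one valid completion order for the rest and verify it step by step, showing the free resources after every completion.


Deadlocked set: T7, T4, T9, T3 and T2.
Key observation: type-A units is the bottleneck — with T6, T1 done the pool holds (1, 4, 3), short of every remaining need.
A valid finishing order for the others: T6, T1. Verifying each step:
  pool = (0, 2, 0)
  T6: need (0, 2, 0) fits (0, 2, 0); releases (0, 1, 2), pool now (0, 3, 2)
  T1: need (0, 2, 2) fits (0, 3, 2); releases (1, 1, 1), pool now (1, 4, 3)
None of the blocked processes ever fits:
  T7 cannot run: need (2, 2, 1) vs free (1, 4, 3) (insufficient type-A units)
  T4 cannot run: need (8, 4, 1) vs free (1, 4, 3) (insufficient type-A units)
  T9 cannot run: need (2, 3, 1) vs free (1, 4, 3) (insufficient type-A units)
  T3 cannot run: need (4, 3, 1) vs free (1, 4, 3) (insufficient type-A units)
  T2 cannot run: need (4, 5, 2) vs free (1, 4, 3) (insufficient type-A units and type-C units)


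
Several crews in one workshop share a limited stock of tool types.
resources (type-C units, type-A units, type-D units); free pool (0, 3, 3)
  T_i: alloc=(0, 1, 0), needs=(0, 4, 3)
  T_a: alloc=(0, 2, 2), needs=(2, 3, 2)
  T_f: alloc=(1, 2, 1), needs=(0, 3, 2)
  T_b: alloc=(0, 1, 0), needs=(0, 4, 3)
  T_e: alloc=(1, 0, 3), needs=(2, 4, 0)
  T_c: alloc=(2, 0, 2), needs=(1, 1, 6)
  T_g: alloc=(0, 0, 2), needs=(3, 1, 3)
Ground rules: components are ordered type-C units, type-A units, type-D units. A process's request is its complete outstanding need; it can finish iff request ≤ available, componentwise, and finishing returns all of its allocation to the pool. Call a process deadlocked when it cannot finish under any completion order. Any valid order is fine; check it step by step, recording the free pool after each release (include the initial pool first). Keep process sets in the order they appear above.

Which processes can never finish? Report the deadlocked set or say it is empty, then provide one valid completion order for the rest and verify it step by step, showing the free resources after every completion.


Deadlocked set: T_a, T_e, T_c and T_g.
Key observation: after T_f, T_b, T_i the pool peaks at (1, 7, 4), and each blocked process is short somewhere: T_a on type-C units; T_e on type-C units; T_c on type-D units; T_g on type-C units.
The rest can finish in the order T_f, T_b, T_i. Check, step by step:
  pool = (0, 3, 3)
  run T_f (needs (0, 3, 2), free (0, 3, 3)); after release of (1, 2, 1) the pool is (1, 5, 4)
  run T_b (needs (0, 4, 3), free (1, 5, 4)); after release of (0, 1, 0) the pool is (1, 6, 4)
  run T_i (needs (0, 4, 3), free (1, 6, 4)); after release of (0, 1, 0) the pool is (1, 7, 4)
The blocked processes can never fit:
  T_a cannot run: need (2, 3, 2) vs free (1, 7, 4) (insufficient type-C units)
  T_e cannot run: need (2, 4, 0) vs free (1, 7, 4) (insufficient type-C units)
  T_c cannot run: need (1, 1, 6) vs free (1, 7, 4) (insufficient type-D units)
  T_g cannot run: need (3, 1, 3) vs free (1, 7, 4) (insufficient type-C units)


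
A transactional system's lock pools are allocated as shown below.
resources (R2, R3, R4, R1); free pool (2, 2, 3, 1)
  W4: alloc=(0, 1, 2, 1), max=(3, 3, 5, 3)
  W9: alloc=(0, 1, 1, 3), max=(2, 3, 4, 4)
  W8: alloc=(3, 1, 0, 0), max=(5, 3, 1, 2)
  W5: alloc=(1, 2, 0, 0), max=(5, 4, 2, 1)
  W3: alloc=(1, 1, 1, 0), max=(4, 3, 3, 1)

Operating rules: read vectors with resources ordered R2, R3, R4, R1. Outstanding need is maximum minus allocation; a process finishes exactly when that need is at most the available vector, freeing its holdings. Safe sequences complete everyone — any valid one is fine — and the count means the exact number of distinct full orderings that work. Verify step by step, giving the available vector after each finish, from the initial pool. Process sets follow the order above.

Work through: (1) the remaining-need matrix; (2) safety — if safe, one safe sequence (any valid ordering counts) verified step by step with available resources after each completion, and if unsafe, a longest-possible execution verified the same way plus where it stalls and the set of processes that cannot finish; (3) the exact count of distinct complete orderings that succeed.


(1) Remaining need (order R2, R3, R4, R1):
  W4: (3, 2, 3, 2)
  W9: (2, 2, 3, 1)
  W8: (2, 2, 1, 2)
  W5: (4, 2, 2, 1)
  W3: (3, 2, 2, 1)
(2) SAFE, for example via the order W9, W8, W3, W4, W5.
Key observation: W9 is the earliest step where a requested resource binds exactly: need (2, 2, 3, 1), pool (2, 2, 3, 1) at its turn.
Check, step by step:
  pool = (2, 2, 3, 1)
  run W9 (needs (2, 2, 3, 1), free (2, 2, 3, 1)); after release of (0, 1, 1, 3) the pool is (2, 3, 4, 4)
  run W8 (needs (2, 2, 1, 2), free (2, 3, 4, 4)); after release of (3, 1, 0, 0) the pool is (5, 4, 4, 4)
  run W3 (needs (3, 2, 2, 1), free (5, 4, 4, 4)); after release of (1, 1, 1, 0) the pool is (6, 5, 5, 4)
  run W4 (needs (3, 2, 3, 2), free (6, 5, 5, 4)); after release of (0, 1, 2, 1) the pool is (6, 6, 7, 5)
  run W5 (needs (4, 2, 2, 1), free (6, 6, 7, 5)); after release of (1, 2, 0, 0) the pool is (7, 8, 7, 5)
(3) Exactly 6 of the possible complete orderings are safe sequences.


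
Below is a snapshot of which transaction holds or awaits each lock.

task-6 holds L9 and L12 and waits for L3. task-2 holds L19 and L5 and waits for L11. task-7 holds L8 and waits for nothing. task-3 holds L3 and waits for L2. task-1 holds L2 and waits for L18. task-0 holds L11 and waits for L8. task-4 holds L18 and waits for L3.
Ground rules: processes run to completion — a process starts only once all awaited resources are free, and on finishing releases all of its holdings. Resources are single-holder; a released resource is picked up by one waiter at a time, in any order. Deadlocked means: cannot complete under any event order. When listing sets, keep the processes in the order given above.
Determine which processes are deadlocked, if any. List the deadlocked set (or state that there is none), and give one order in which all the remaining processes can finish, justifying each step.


Deadlocked set: task-6, task-3, task-1 and task-4.
Key observation: task-3 -> task-1 -> task-4 -> task-3 is a circular wait — nothing in it can go first; task-6 waits into the deadlock from upstream.
A valid finishing order for the others: task-7, task-0, task-2.
Verifying each step:
  task-7: no waits; runs immediately, freeing L8
  run task-0 (all its waits — L8 — are resolved); releases L11
  run task-2 (all its waits — L11 — are resolved); releases L19 and L5


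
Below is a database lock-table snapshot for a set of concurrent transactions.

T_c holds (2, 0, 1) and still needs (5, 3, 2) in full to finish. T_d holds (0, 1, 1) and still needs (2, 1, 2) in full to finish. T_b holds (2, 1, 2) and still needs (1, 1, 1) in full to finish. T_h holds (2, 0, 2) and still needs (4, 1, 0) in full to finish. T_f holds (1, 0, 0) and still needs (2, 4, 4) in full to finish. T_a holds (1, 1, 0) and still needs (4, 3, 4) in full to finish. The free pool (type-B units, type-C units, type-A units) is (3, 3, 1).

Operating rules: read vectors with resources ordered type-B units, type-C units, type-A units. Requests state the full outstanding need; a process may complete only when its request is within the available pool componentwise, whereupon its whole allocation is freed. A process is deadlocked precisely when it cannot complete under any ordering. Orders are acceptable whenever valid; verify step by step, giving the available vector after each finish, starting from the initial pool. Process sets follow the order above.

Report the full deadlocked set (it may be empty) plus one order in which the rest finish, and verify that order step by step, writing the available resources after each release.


Nothing here is deadlocked.
Key observation: T_b can run right away; the returned allocation unlocks the remaining processes in turn.
The rest can finish in the order T_b, T_d, T_h, T_a, T_f, T_c. Walking it through:
  pool = (3, 3, 1)
  run T_b (needs (1, 1, 1), free (3, 3, 1)); after release of (2, 1, 2) the pool is (5, 4, 3)
  run T_d (needs (2, 1, 2), free (5, 4, 3)); after release of (0, 1, 1) the pool is (5, 5, 4)
  run T_h (needs (4, 1, 0), free (5, 5, 4)); after release of (2, 0, 2) the pool is (7, 5, 6)
  run T_a (needs (4, 3, 4), free (7, 5, 6)); after release of (1, 1, 0) the pool is (8, 6, 6)
  run T_f (needs (2, 4, 4), free (8, 6, 6)); after release of (1, 0, 0) the pool is (9, 6, 6)
  run T_c (needs (5, 3, 2), free (9, 6, 6)); after release of (2, 0, 1) the pool is (11, 6, 7)


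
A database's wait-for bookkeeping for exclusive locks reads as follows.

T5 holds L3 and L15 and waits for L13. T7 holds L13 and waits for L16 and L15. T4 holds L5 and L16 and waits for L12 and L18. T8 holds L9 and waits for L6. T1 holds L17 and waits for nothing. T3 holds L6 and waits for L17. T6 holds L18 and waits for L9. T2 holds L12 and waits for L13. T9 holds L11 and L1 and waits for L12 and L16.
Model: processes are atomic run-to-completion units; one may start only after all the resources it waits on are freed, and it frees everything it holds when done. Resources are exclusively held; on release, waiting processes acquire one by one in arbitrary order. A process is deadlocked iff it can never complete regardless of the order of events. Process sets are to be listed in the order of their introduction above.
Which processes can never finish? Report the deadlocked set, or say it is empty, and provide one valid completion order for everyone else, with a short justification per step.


The deadlocked set is T5, T7, T4, T2 and T9.
Key observation: along T5 -> T7 -> T5, each member waits on what the next one holds — a deadlock; T4 and T2 are caught in further circular waits and T9 waits into the deadlock from upstream.
A valid finishing order for the others: T1, T3, T8, T6.
Check, step by step:
  run T1 (it waits on nothing); releases L17
  T3 waits on L17 — all released -> runs and releases L6
  T8 waits on L6 — all released -> runs and releases L9
  T6 waits on L9 — all released -> runs and releases L18


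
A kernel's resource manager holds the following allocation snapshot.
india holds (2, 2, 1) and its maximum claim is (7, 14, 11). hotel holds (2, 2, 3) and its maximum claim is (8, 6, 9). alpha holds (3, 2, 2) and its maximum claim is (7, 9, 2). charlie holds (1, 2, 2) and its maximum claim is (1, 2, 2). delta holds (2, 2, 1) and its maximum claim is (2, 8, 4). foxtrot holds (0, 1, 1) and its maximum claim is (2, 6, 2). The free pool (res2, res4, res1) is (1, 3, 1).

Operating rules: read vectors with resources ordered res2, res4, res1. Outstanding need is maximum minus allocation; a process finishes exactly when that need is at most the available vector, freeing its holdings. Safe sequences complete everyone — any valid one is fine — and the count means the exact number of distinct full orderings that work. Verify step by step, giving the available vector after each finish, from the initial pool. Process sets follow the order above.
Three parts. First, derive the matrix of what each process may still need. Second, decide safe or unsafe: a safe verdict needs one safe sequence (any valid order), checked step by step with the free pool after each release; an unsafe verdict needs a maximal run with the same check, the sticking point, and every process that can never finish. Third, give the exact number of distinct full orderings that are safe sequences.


(1) Need matrix, components ordered res2, res4, res1:
  india: (5, 12, 10)
  hotel: (6, 4, 6)
  alpha: (4, 7, 0)
  charlie: (0, 0, 0)
  delta: (0, 6, 3)
  foxtrot: (2, 5, 1)
(2) SAFE — a valid safe sequence is charlie, foxtrot, delta, alpha, hotel, india.
Key observation: reading the order forward, foxtrot is the first process whose need (2, 5, 1) meets the free pool (2, 5, 3) exactly on a resource it requests.
Step-by-step check:
  pool = (1, 3, 1)
  charlie needs (0, 0, 0) <= (1, 3, 1) -> finishes; pool += (1, 2, 2) = (2, 5, 3)
  foxtrot needs (2, 5, 1) <= (2, 5, 3) -> finishes; pool += (0, 1, 1) = (2, 6, 4)
  delta needs (0, 6, 3) <= (2, 6, 4) -> finishes; pool += (2, 2, 1) = (4, 8, 5)
  alpha needs (4, 7, 0) <= (4, 8, 5) -> finishes; pool += (3, 2, 2) = (7, 10, 7)
  hotel needs (6, 4, 6) <= (7, 10, 7) -> finishes; pool += (2, 2, 3) = (9, 12, 10)
  india needs (5, 12, 10) <= (9, 12, 10) -> finishes; pool += (2, 2, 1) = (11, 14, 11)
(3) Precisely 1 of the possible complete orderings is a safe sequence.
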